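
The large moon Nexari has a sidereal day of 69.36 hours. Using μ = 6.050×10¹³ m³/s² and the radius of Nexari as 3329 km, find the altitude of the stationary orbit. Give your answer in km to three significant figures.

T = 69.36 hours = 2.497×10⁵ s.
A synchronous orbit has period T, so by Kepler's third law a = (μT²/4π²)^(1/3).
μT²/4π² = 6.050×10¹³ × (2.497×10⁵)² / 39.48 = 9.555×10²² m³.
a = 4.572×10⁷ m = 45716 km.
Altitude h = a − R = 45716 − 3329 = 42387 km.

h_sync ≈ 42400 km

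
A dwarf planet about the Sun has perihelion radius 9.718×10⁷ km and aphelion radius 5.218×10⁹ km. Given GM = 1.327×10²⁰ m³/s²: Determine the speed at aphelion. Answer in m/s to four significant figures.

Semi-major axis a = (r_p + r_a)/2 = 2.6576×10⁹ km = 2.658×10¹² m.
Vis-viva: v² = μ(2/r − 1/a) = 1.327×10²⁰ × (3.833×10⁻¹³ − 3.763×10⁻¹³) = 9.299×10⁵ m²/s².
v = 964.3 m/s.

v ≈ 964.3 m/s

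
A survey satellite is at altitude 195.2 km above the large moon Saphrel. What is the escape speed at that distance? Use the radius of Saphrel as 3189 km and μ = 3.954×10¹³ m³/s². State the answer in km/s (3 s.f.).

r = 3189 + 195.2 = 3384.2 km = 3.3842×10⁶ m.
Escape speed v_esc = √(2μ/r) = √(2 × 3.954×10¹³ / 3.384×10⁶) = √(2.337×10⁷) = 4834 m/s.
= 4.834 km/s.

v_esc ≈ 4.83 km/s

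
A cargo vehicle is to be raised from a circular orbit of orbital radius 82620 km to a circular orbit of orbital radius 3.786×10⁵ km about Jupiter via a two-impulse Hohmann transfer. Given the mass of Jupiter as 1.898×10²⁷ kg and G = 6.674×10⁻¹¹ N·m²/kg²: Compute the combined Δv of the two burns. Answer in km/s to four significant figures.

Δv_total ≈ 18.36 km/s

μ = GM = 6.674×10⁻¹¹ × 1.898×10²⁷ = 1.267×10¹⁷ m³/s².
r₁ = 82620 km = 8.262×10⁷ m.
r₂ = 3.786×10⁵ km = 3.786×10⁸ m.
Transfer ellipse a_t = (r₁ + r₂)/2 = 2.306×10⁸ m.
At r₁: circular v_c1 = √(μ/r₁) = 39160 m/s; transfer-perijove v_p = √[μ(2/r₁ − 1/a_t)] = 50170 m/s.
Δv₁ = v_p − v_c1 = 11010 m/s.
At r₂: circular v_c2 = √(μ/r₂) = 18290 m/s; transfer-apojove v_a = √[μ(2/r₂ − 1/a_t)] = 10950 m/s.
Δv₂ = v_c2 − v_a = 7343 m/s.
Total Δv = Δv₁ + Δv₂ = 18360 m/s = 18.36 km/s.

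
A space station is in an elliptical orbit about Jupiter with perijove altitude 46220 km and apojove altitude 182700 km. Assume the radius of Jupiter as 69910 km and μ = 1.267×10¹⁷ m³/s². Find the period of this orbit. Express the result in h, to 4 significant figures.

r_p = 69910 + 46220 = 116130 km = 1.1613×10⁸ m.
r_a = 69910 + 182700 = 252610 km = 2.5261×10⁸ m.
Semi-major axis a = (r_p + r_a)/2 = (1.1613×10⁵ + 2.5261×10⁵)/2 = 1.8437×10⁵ km = 1.844×10⁸ m.
By Kepler's third law T = 2π√(a³/μ) = 2π × 7.033×10³ = 4.419×10⁴ s.
= 12.28 h.

T ≈ 12.28 h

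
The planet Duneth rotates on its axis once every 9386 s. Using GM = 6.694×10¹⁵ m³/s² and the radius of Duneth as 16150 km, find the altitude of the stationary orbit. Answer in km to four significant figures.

A synchronous orbit has period T, so by Kepler's third law a = (μT²/4π²)^(1/3).
μT²/4π² = 6.694×10¹⁵ × (9.386×10³)² / 39.48 = 1.494×10²² m³.
a = 2.463×10⁷ m = 24628 km.
Altitude h = a − R = 24628 − 16150 = 8478.0 km.

h_sync ≈ 8478 km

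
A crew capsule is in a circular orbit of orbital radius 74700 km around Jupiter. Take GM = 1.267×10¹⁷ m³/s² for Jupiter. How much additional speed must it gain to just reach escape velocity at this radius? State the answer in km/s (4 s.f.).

Δv ≈ 17.06 km/s

r = 74700 km = 7.470×10⁷ m.
Circular speed v_c = √(μ/r) = 41180 m/s.
Escape speed v_esc = √(2μ/r) = √2 × v_c = 58240 m/s.
Δv = v_esc − v_c = 17060 m/s = 17.06 km/s.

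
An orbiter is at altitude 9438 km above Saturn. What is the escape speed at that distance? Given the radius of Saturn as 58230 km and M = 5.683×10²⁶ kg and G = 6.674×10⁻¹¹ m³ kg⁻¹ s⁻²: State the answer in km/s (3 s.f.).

v_esc ≈ 33.5 km/s

μ = GM = 6.674×10⁻¹¹ × 5.683×10²⁶ = 3.793×10¹⁶ m³/s².
r = 58230 + 9438 = 67668 km = 6.7668×10⁷ m.
Escape speed v_esc = √(2μ/r) = √(2 × 3.793×10¹⁶ / 6.767×10⁷) = √(1.121×10⁹) = 33480 m/s.
= 33.48 km/s.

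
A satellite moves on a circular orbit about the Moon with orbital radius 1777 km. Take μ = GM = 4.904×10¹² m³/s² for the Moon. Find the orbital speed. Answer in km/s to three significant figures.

r = 1777 km = 1.777×10⁶ m.
For a circular orbit v = √(μ/r) = √(4.904×10¹² / 1.777×10⁶) = √(2.760×10⁶) = 1661 m/s.
That is 1.661 km/s.

v ≈ 1.66 km/s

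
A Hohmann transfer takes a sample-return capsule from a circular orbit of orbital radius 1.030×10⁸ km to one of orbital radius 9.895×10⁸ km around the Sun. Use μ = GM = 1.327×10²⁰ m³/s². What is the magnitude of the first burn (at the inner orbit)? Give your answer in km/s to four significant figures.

r₁ = 1.030×10⁸ km = 1.030×10¹¹ m.
r₂ = 9.895×10⁸ km = 9.895×10¹¹ m.
Transfer ellipse a_t = (r₁ + r₂)/2 = 5.462×10¹¹ m.
At r₁: circular v_c1 = √(μ/r₁) = 35890 m/s; transfer-perihelion v_p = √[μ(2/r₁ − 1/a_t)] = 48310 m/s.
Δv₁ = v_p − v_c1 = 12420 m/s.
= 12.42 km/s.

Δv ≈ 12.42 km/s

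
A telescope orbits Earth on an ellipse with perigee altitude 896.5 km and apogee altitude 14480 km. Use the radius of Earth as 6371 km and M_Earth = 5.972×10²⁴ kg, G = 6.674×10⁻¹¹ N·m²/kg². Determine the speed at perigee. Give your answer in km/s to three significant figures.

μ = GM = 6.674×10⁻¹¹ × 5.972×10²⁴ = 3.986×10¹⁴ m³/s².
r_p = 6371 + 896.5 = 7267.5 km = 7.2675×10⁶ m.
r_a = 6371 + 14480 = 20851 km = 2.0851×10⁷ m.
Semi-major axis a = (r_p + r_a)/2 = 14059 km = 1.406×10⁷ m.
Vis-viva: v² = μ(2/r − 1/a) = 3.986×10¹⁴ × (2.752×10⁻⁷ − 7.113×10⁻⁸) = 8.134×10⁷ m²/s².
v = 9019 m/s = 9.019 km/s.

v ≈ 9.02 km/s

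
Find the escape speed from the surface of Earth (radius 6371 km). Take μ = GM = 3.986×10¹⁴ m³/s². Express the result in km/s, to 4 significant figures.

v_esc ≈ 11.19 km/s

r = R = 6.371×10⁶ m.
Escape speed v_esc = √(2μ/r) = √(2 × 3.986×10¹⁴ / 6.371×10⁶) = √(1.251×10⁸) = 11190 m/s.
= 11.19 km/s.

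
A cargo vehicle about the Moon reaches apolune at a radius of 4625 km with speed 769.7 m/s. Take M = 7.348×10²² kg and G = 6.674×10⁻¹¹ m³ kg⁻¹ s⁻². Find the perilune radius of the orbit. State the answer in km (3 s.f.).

perilune radius ≈ 1790 km

μ = GM = 6.674×10⁻¹¹ × 7.348×10²² = 4.904×10¹² m³/s².
r_a = 4.625×10⁶ m.
Specific energy ε = v²/2 − μ/r = -7.641×10⁵ J/kg, so a = −μ/(2ε) = 3.209×10⁶ m.
The apsides satisfy r_p + r_a = 2a, so the perilune radius is 2a − r_a = 1.793×10⁶ m = 1792.9 km.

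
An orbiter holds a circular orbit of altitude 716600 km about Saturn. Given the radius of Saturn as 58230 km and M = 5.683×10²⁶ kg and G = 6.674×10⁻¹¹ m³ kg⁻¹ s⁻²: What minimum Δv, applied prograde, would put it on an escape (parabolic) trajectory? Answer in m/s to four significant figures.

μ = GM = 6.674×10⁻¹¹ × 5.683×10²⁶ = 3.793×10¹⁶ m³/s².
r = 58230 + 716600 = 774830 km = 7.7483×10⁸ m.
Circular speed v_c = √(μ/r) = 6996 m/s.
Escape speed v_esc = √(2μ/r) = √2 × v_c = 9894 m/s.
Δv = v_esc − v_c = 2898 m/s.

Δv ≈ 2898 m/s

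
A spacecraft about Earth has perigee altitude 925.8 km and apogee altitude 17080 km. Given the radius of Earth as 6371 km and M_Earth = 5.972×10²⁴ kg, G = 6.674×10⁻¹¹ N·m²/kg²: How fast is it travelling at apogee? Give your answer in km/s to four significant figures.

μ = GM = 6.674×10⁻¹¹ × 5.972×10²⁴ = 3.986×10¹⁴ m³/s².
r_p = 6371 + 925.8 = 7296.8 km = 7.2968×10⁶ m.
r_a = 6371 + 17080 = 23451 km = 2.3451×10⁷ m.
Semi-major axis a = (r_p + r_a)/2 = 15374 km = 1.537×10⁷ m.
Vis-viva: v² = μ(2/r − 1/a) = 3.986×10¹⁴ × (8.528×10⁻⁸ − 6.505×10⁻⁸) = 8.067×10⁶ m²/s².
v = 2840 m/s = 2.840 km/s.

v ≈ 2.840 km/s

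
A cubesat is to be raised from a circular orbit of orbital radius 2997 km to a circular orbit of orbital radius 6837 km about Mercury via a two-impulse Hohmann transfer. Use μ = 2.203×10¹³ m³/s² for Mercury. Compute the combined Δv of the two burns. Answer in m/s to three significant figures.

r₁ = 2997 km = 2.997×10⁶ m.
r₂ = 6837 km = 6.837×10⁶ m.
Transfer ellipse a_t = (r₁ + r₂)/2 = 4.917×10⁶ m.
At r₁: circular v_c1 = √(μ/r₁) = 2711 m/s; transfer-periherm v_p = √[μ(2/r₁ − 1/a_t)] = 3197 m/s.
Δv₁ = v_p − v_c1 = 485.8 m/s.
At r₂: circular v_c2 = √(μ/r₂) = 1795 m/s; transfer-apoherm v_a = √[μ(2/r₂ − 1/a_t)] = 1401 m/s.
Δv₂ = v_c2 − v_a = 393.6 m/s.
Total Δv = Δv₁ + Δv₂ = 879.4 m/s.

Δv_total ≈ 879 m/s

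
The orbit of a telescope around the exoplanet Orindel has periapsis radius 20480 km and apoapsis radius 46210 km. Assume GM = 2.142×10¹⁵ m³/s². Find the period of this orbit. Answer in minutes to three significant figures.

T ≈ 436 minutes

Semi-major axis a = (r_p + r_a)/2 = (20480 + 46210)/2 = 33345 km = 3.334×10⁷ m.
By Kepler's third law T = 2π√(a³/μ) = 2π × 4.160×10³ = 2.614×10⁴ s.
= 435.7 minutes.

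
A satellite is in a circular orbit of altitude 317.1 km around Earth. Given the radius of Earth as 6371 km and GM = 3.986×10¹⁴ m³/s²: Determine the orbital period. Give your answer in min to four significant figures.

T ≈ 90.72 min

r = 6371 + 317.1 = 6688.1 km = 6.6881×10⁶ m.
Kepler's third law: T = 2π√(r³/μ) = 2π√((6.688×10⁶)³ / 3.986×10¹⁴).
r³/μ = 7.505×10⁵ s², so T = 2π × 8.663×10² = 5.443×10³ s.
Converting: 5.443×10³ s ÷ 60.00 = 90.72 min.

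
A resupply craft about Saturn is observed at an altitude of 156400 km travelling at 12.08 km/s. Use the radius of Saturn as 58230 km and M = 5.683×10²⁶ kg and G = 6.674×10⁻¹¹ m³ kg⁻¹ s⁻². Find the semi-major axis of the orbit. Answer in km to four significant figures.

a ≈ 1.828×10⁵ km

μ = GM = 6.674×10⁻¹¹ × 5.683×10²⁶ = 3.793×10¹⁶ m³/s².
r = 58230 + 156400 = 2.1463×10⁵ km = 2.146×10⁸ m.
Specific orbital energy ε = v²/2 − μ/r = (12080)²/2 − 3.793×10¹⁶/2.146×10⁸ = -1.038×10⁸ J/kg.
Since ε = −μ/(2a), a = −μ/(2ε) = 1.828×10⁸ m = 1.8278×10⁵ km.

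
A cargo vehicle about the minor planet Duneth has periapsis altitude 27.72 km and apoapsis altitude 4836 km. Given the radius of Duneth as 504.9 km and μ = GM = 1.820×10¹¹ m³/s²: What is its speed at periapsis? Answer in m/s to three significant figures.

r_p = 504.9 + 27.72 = 532.62 km = 5.3262×10⁵ m.
r_a = 504.9 + 4836 = 5340.9 km = 5.3409×10⁶ m.
Semi-major axis a = (r_p + r_a)/2 = 2936.8 km = 2.937×10⁶ m.
Vis-viva: v² = μ(2/r − 1/a) = 1.820×10¹¹ × (3.755×10⁻⁶ − 3.405×10⁻⁷) = 6.214×10⁵ m²/s².
v = 788.3 m/s.

v ≈ 788 m/s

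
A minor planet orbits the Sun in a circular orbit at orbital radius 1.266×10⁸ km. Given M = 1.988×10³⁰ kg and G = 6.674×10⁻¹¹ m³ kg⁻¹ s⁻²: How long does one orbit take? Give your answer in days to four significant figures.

μ = GM = 6.674×10⁻¹¹ × 1.988×10³⁰ = 1.327×10²⁰ m³/s².
r = 1.266×10⁸ km = 1.266×10¹¹ m.
Kepler's third law: T = 2π√(r³/μ) = 2π√((1.266×10¹¹)³ / 1.327×10²⁰).
r³/μ = 1.529×10¹³ s², so T = 2π × 3.911×10⁶ = 2.457×10⁷ s.
Converting: 2.457×10⁷ s ÷ 86400 = 284.4 days.

T ≈ 284.4 days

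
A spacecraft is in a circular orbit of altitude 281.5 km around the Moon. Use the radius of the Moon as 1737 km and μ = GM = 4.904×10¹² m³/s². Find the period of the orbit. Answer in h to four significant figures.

r = 1737 + 281.5 = 2018.5 km = 2.0185×10⁶ m.
Kepler's third law: T = 2π√(r³/μ) = 2π√((2.018×10⁶)³ / 4.904×10¹²).
r³/μ = 1.677×10⁶ s², so T = 2π × 1.295×10³ = 8.137×10³ s.
Converting: 8.137×10³ s ÷ 3600 = 2.260 h.

T ≈ 2.260 h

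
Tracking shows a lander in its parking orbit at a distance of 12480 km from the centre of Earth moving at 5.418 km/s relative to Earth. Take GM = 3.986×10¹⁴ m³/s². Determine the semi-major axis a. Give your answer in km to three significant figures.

r = 1.248×10⁷ m.
Vis-viva rearranged: 1/a = 2/r − v²/μ = 1.603×10⁻⁷ − 7.364×10⁻⁸ = 8.661×10⁻⁸ m⁻¹.
a = 1.155×10⁷ m = 11546 km.

a ≈ 11500 km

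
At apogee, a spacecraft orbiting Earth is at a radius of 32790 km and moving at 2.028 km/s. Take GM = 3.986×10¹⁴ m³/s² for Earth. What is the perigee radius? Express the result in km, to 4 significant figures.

r_a = 3.279×10⁷ m.
Specific energy ε = v²/2 − μ/r = -1.010×10⁷ J/kg, so a = −μ/(2ε) = 1.973×10⁷ m.
The apsides satisfy r_p + r_a = 2a, so the perigee radius is 2a − r_a = 6.676×10⁶ m = 6676.3 km.

perigee radius ≈ 6676 km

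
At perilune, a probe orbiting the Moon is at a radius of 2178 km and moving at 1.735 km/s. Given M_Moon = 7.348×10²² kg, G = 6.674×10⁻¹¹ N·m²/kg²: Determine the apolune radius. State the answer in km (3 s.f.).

apolune radius ≈ 4390 km

μ = GM = 6.674×10⁻¹¹ × 7.348×10²² = 4.904×10¹² m³/s².
r_p = 2.178×10⁶ m.
Specific energy ε = v²/2 − μ/r = -7.465×10⁵ J/kg, so a = −μ/(2ε) = 3.285×10⁶ m.
The apsides satisfy r_p + r_a = 2a, so the apolune radius is 2a − r_p = 4.391×10⁶ m = 4391.2 km.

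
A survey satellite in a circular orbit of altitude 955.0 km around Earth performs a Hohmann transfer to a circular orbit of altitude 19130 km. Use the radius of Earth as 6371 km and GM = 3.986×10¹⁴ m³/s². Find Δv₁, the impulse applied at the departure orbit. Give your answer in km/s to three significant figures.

r₁ = 6371 + 955.0 = 7326.0 km = 7.3260×10⁶ m.
r₂ = 6371 + 19130 = 25501 km = 2.5501×10⁷ m.
Transfer ellipse a_t = (r₁ + r₂)/2 = 1.641×10⁷ m.
At r₁: circular v_c1 = √(μ/r₁) = 7376 m/s; transfer-perigee v_p = √[μ(2/r₁ − 1/a_t)] = 9194 m/s.
Δv₁ = v_p − v_c1 = 1818 m/s.
= 1.818 km/s.

Δv ≈ 1.82 km/s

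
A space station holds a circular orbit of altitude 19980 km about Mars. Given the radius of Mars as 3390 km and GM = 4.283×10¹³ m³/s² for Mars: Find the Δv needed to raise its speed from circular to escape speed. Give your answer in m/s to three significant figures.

r = 3390 + 19980 = 23370 km = 2.3370×10⁷ m.
Circular speed v_c = √(μ/r) = 1354 m/s.
Escape speed v_esc = √(2μ/r) = √2 × v_c = 1915 m/s.
Δv = v_esc − v_c = 560.7 m/s.

Δv ≈ 561 m/s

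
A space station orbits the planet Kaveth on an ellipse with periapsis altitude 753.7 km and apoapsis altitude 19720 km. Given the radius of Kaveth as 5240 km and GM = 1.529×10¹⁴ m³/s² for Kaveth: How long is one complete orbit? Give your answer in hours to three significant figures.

T ≈ 8.59 hours

r_p = 5240 + 753.7 = 5993.7 km = 5.9937×10⁶ m.
r_a = 5240 + 19720 = 24960 km = 2.4960×10⁷ m.
Semi-major axis a = (r_p + r_a)/2 = (5993.7 + 24960)/2 = 15477 km = 1.548×10⁷ m.
By Kepler's third law T = 2π√(a³/μ) = 2π × 4.924×10³ = 3.094×10⁴ s.
= 8.594 hours.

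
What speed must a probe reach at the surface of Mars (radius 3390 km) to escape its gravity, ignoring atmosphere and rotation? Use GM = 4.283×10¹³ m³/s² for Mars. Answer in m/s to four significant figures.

r = R = 3.390×10⁶ m.
Escape speed v_esc = √(2μ/r) = √(2 × 4.283×10¹³ / 3.390×10⁶) = √(2.527×10⁷) = 5027 m/s.

v_esc ≈ 5027 m/s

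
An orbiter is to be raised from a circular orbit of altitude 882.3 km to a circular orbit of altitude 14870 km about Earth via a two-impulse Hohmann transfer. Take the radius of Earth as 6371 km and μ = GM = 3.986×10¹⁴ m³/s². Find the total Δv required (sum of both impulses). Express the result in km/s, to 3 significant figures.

Δv_total ≈ 2.88 km/s

r₁ = 6371 + 882.3 = 7253.3 km = 7.2533×10⁶ m.
r₂ = 6371 + 14870 = 21241 km = 2.1241×10⁷ m.
Transfer ellipse a_t = (r₁ + r₂)/2 = 1.425×10⁷ m.
At r₁: circular v_c1 = √(μ/r₁) = 7413 m/s; transfer-perigee v_p = √[μ(2/r₁ − 1/a_t)] = 9052 m/s.
Δv₁ = v_p − v_c1 = 1638 m/s.
At r₂: circular v_c2 = √(μ/r₂) = 4332 m/s; transfer-apogee v_a = √[μ(2/r₂ − 1/a_t)] = 3091 m/s.
Δv₂ = v_c2 − v_a = 1241 m/s.
Total Δv = Δv₁ + Δv₂ = 2879 m/s = 2.879 km/s.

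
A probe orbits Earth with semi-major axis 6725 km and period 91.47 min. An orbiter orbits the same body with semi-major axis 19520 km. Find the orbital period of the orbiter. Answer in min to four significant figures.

T₂ ≈ 452.3 min

Kepler's third law: T² ∝ a³, so T₂ = T₁ (a₂/a₁)^(3/2).
a₂/a₁ = 2.903, (a₂/a₁)^(3/2) = 4.945.
T₂ = 91.47 × 4.945 = 452.3 min.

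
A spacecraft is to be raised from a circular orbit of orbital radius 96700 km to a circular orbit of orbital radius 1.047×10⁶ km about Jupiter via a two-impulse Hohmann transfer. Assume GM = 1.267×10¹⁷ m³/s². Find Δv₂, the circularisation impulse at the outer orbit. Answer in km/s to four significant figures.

r₁ = 96700 km = 9.670×10⁷ m.
r₂ = 1.047×10⁶ km = 1.047×10⁹ m.
Transfer ellipse a_t = (r₁ + r₂)/2 = 5.718×10⁸ m.
At r₁: circular v_c1 = √(μ/r₁) = 36200 m/s; transfer-perijove v_p = √[μ(2/r₁ − 1/a_t)] = 48980 m/s.
At r₂: circular v_c2 = √(μ/r₂) = 11000 m/s; transfer-apojove v_a = √[μ(2/r₂ − 1/a_t)] = 4524 m/s.
Δv₂ = v_c2 − v_a = 6477 m/s.
= 6.477 km/s.

Δv ≈ 6.477 km/s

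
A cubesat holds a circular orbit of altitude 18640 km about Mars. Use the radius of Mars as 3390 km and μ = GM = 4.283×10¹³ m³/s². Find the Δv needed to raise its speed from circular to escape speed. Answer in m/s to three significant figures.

r = 3390 + 18640 = 22030 km = 2.2030×10⁷ m.
Circular speed v_c = √(μ/r) = 1394 m/s.
Escape speed v_esc = √(2μ/r) = √2 × v_c = 1972 m/s.
Δv = v_esc − v_c = 577.6 m/s.

Δv ≈ 578 m/s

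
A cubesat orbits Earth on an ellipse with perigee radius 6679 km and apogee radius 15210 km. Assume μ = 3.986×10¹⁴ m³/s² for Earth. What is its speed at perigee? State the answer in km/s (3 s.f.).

Semi-major axis a = (r_p + r_a)/2 = 10944 km = 1.094×10⁷ m.
Vis-viva: v² = μ(2/r − 1/a) = 3.986×10¹⁴ × (2.994×10⁻⁷ − 9.137×10⁻⁸) = 8.294×10⁷ m²/s².
v = 9107 m/s = 9.107 km/s.

v ≈ 9.11 km/s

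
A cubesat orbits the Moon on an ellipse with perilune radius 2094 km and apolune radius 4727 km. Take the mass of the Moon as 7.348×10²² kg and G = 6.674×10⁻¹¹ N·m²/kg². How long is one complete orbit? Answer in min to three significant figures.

T ≈ 298 min

μ = GM = 6.674×10⁻¹¹ × 7.348×10²² = 4.904×10¹² m³/s².
Semi-major axis a = (r_p + r_a)/2 = (2094.0 + 4727.0)/2 = 3410.5 km = 3.410×10⁶ m.
By Kepler's third law T = 2π√(a³/μ) = 2π × 2.844×10³ = 1.787×10⁴ s.
= 297.8 min.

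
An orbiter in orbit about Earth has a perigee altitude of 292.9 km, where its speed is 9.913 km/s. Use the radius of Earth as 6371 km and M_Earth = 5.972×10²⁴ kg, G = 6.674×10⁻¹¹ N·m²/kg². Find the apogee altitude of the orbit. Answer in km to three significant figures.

μ = GM = 6.674×10⁻¹¹ × 5.972×10²⁴ = 3.986×10¹⁴ m³/s².
r_p = 6371 + 292.9 = 6663.9 km = 6.664×10⁶ m.
Specific energy ε = v²/2 − μ/r = -1.068×10⁷ J/kg, so a = −μ/(2ε) = 1.867×10⁷ m.
The apsides satisfy r_p + r_a = 2a, so the apogee radius is 2a − r_p = 3.067×10⁷ m = 30667 km.
Apogee altitude = 30667 − 6371 = 24296 km.

apogee altitude ≈ 24300 km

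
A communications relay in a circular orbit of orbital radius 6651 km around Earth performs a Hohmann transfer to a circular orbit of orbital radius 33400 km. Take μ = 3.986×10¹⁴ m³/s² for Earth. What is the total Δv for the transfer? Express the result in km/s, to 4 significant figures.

Δv_total ≈ 3.720 km/s

r₁ = 6651 km = 6.651×10⁶ m.
r₂ = 33400 km = 3.340×10⁷ m.
Transfer ellipse a_t = (r₁ + r₂)/2 = 2.003×10⁷ m.
At r₁: circular v_c1 = √(μ/r₁) = 7742 m/s; transfer-perigee v_p = √[μ(2/r₁ − 1/a_t)] = 9998 m/s.
Δv₁ = v_p − v_c1 = 2256 m/s.
At r₂: circular v_c2 = √(μ/r₂) = 3455 m/s; transfer-apogee v_a = √[μ(2/r₂ − 1/a_t)] = 1991 m/s.
Δv₂ = v_c2 − v_a = 1464 m/s.
Total Δv = Δv₁ + Δv₂ = 3720 m/s = 3.720 km/s.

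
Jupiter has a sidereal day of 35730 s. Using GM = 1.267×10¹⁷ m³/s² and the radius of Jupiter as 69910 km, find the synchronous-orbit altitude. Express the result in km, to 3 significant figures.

h_sync ≈ 90100 km

A synchronous orbit has period T, so by Kepler's third law a = (μT²/4π²)^(1/3).
μT²/4π² = 1.267×10¹⁷ × (3.573×10⁴)² / 39.48 = 4.097×10²⁴ m³.
a = 1.600×10⁸ m = 1.6002×10⁵ km.
Altitude h = a − R = 1.6002×10⁵ − 69910 = 90105 km.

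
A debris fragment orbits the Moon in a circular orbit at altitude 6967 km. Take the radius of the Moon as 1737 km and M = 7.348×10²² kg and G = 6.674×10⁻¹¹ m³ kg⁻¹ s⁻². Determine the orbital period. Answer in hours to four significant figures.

T ≈ 20.24 hours

μ = GM = 6.674×10⁻¹¹ × 7.348×10²² = 4.904×10¹² m³/s².
r = 1737 + 6967 = 8704.0 km = 8.7040×10⁶ m.
Kepler's third law: T = 2π√(r³/μ) = 2π√((8.704×10⁶)³ / 4.904×10¹²).
r³/μ = 1.345×10⁸ s², so T = 2π × 1.160×10⁴ = 7.286×10⁴ s.
Converting: 7.286×10⁴ s ÷ 3600 = 20.24 hours.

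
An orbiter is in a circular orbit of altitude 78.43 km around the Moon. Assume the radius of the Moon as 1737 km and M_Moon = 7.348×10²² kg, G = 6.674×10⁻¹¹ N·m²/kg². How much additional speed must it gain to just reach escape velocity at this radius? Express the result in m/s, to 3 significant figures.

Δv ≈ 681 m/s

μ = GM = 6.674×10⁻¹¹ × 7.348×10²² = 4.904×10¹² m³/s².
r = 1737 + 78.43 = 1815.4 km = 1.8154×10⁶ m.
Circular speed v_c = √(μ/r) = 1644 m/s.
Escape speed v_esc = √(2μ/r) = √2 × v_c = 2324 m/s.
Δv = v_esc − v_c = 680.8 m/s.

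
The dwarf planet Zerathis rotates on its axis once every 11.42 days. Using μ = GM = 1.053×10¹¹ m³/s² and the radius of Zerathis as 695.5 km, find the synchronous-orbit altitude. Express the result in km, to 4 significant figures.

h_sync ≈ 13050 km

T = 11.42 days = 9.867×10⁵ s.
A synchronous orbit has period T, so by Kepler's third law a = (μT²/4π²)^(1/3).
μT²/4π² = 1.053×10¹¹ × (9.867×10⁵)² / 39.48 = 2.597×10²¹ m³.
a = 1.374×10⁷ m = 13745 km.
Altitude h = a − R = 13745 − 695.5 = 13049 km.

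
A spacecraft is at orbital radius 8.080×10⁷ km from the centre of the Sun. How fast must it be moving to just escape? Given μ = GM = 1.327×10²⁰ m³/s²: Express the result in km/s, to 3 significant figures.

v_esc ≈ 57.3 km/s

r = 8.080×10⁷ km = 8.080×10¹⁰ m.
Escape speed v_esc = √(2μ/r) = √(2 × 1.327×10²⁰ / 8.080×10¹⁰) = √(3.285×10⁹) = 57310 m/s.
= 57.31 km/s.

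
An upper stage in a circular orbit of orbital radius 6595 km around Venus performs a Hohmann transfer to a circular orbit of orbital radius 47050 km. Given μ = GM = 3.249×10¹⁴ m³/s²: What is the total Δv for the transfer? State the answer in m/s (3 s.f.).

r₁ = 6595 km = 6.595×10⁶ m.
r₂ = 47050 km = 4.705×10⁷ m.
Transfer ellipse a_t = (r₁ + r₂)/2 = 2.682×10⁷ m.
At r₁: circular v_c1 = √(μ/r₁) = 7019 m/s; transfer-periapsis v_p = √[μ(2/r₁ − 1/a_t)] = 9296 m/s.
Δv₁ = v_p − v_c1 = 2277 m/s.
At r₂: circular v_c2 = √(μ/r₂) = 2628 m/s; transfer-apoapsis v_a = √[μ(2/r₂ − 1/a_t)] = 1303 m/s.
Δv₂ = v_c2 − v_a = 1325 m/s.
Total Δv = Δv₁ + Δv₂ = 3602 m/s.

Δv_total ≈ 3600 m/s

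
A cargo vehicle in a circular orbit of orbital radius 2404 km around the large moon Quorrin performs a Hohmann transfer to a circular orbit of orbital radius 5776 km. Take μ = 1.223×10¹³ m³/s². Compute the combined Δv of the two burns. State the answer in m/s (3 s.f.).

Δv_total ≈ 764 m/s

r₁ = 2404 km = 2.404×10⁶ m.
r₂ = 5776 km = 5.776×10⁶ m.
Transfer ellipse a_t = (r₁ + r₂)/2 = 4.090×10⁶ m.
At r₁: circular v_c1 = √(μ/r₁) = 2256 m/s; transfer-periapsis v_p = √[μ(2/r₁ − 1/a_t)] = 2680 m/s.
Δv₁ = v_p − v_c1 = 424.9 m/s.
At r₂: circular v_c2 = √(μ/r₂) = 1455 m/s; transfer-apoapsis v_a = √[μ(2/r₂ − 1/a_t)] = 1116 m/s.
Δv₂ = v_c2 − v_a = 339.5 m/s.
Total Δv = Δv₁ + Δv₂ = 764.4 m/s.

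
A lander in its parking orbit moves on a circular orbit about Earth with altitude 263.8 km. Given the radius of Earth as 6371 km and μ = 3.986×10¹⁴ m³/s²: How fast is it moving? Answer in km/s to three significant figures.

r = 6371 + 263.8 = 6634.8 km = 6.6348×10⁶ m.
For a circular orbit v = √(μ/r) = √(3.986×10¹⁴ / 6.635×10⁶) = √(6.008×10⁷) = 7751 m/s.
That is 7.751 km/s.

v ≈ 7.75 km/s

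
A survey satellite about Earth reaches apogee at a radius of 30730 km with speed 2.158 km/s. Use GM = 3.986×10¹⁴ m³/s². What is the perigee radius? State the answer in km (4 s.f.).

r_a = 3.073×10⁷ m.
Specific energy ε = v²/2 − μ/r = -1.064×10⁷ J/kg, so a = −μ/(2ε) = 1.873×10⁷ m.
The apsides satisfy r_p + r_a = 2a, so the perigee radius is 2a − r_a = 6.723×10⁶ m = 6723.4 km.

perigee radius ≈ 6723 km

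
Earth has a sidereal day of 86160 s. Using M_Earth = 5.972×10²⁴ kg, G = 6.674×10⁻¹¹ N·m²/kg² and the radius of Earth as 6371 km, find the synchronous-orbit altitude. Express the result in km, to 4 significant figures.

μ = GM = 6.674×10⁻¹¹ × 5.972×10²⁴ = 3.986×10¹⁴ m³/s².
A synchronous orbit has period T, so by Kepler's third law a = (μT²/4π²)^(1/3).
μT²/4π² = 3.986×10¹⁴ × (8.616×10⁴)² / 39.48 = 7.495×10²² m³.
a = 4.216×10⁷ m = 42162 km.
Altitude h = a − R = 42162 − 6371 = 35791 km.

h_sync ≈ 35790 km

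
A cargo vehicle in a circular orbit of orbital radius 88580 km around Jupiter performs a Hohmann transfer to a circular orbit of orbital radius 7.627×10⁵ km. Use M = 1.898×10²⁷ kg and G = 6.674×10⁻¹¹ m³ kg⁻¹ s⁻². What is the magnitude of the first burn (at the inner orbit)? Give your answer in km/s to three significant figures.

μ = GM = 6.674×10⁻¹¹ × 1.898×10²⁷ = 1.267×10¹⁷ m³/s².
r₁ = 88580 km = 8.858×10⁷ m.
r₂ = 7.627×10⁵ km = 7.627×10⁸ m.
Transfer ellipse a_t = (r₁ + r₂)/2 = 4.256×10⁸ m.
At r₁: circular v_c1 = √(μ/r₁) = 37820 m/s; transfer-perijove v_p = √[μ(2/r₁ − 1/a_t)] = 50620 m/s.
Δv₁ = v_p − v_c1 = 12800 m/s.
= 12.80 km/s.

Δv ≈ 12.8 km/s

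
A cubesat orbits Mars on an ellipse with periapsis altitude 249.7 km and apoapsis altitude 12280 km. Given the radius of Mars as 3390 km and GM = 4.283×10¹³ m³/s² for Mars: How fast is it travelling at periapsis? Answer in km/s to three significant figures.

v ≈ 4.37 km/s

r_p = 3390 + 249.7 = 3639.7 km = 3.6397×10⁶ m.
r_a = 3390 + 12280 = 15670 km = 1.5670×10⁷ m.
Semi-major axis a = (r_p + r_a)/2 = 9654.9 km = 9.655×10⁶ m.
Vis-viva: v² = μ(2/r − 1/a) = 4.283×10¹³ × (5.495×10⁻⁷ − 1.036×10⁻⁷) = 1.910×10⁷ m²/s².
v = 4370 m/s = 4.370 km/s.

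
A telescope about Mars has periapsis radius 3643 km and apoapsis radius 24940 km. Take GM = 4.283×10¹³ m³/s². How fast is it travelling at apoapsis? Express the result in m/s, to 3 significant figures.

v ≈ 662 m/s

Semi-major axis a = (r_p + r_a)/2 = 14292 km = 1.429×10⁷ m.
Vis-viva: v² = μ(2/r − 1/a) = 4.283×10¹³ × (8.019×10⁻⁸ − 6.997×10⁻⁸) = 4.378×10⁵ m²/s².
v = 661.6 m/s.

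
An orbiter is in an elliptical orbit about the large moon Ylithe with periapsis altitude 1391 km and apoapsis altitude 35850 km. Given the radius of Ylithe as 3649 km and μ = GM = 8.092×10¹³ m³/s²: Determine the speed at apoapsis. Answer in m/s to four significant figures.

v ≈ 680.9 m/s

r_p = 3649 + 1391 = 5040.0 km = 5.0400×10⁶ m.
r_a = 3649 + 35850 = 39499 km = 3.9499×10⁷ m.
Semi-major axis a = (r_p + r_a)/2 = 22270 km = 2.227×10⁷ m.
Vis-viva: v² = μ(2/r − 1/a) = 8.092×10¹³ × (5.063×10⁻⁸ − 4.490×10⁻⁸) = 4.636×10⁵ m²/s².
v = 680.9 m/s.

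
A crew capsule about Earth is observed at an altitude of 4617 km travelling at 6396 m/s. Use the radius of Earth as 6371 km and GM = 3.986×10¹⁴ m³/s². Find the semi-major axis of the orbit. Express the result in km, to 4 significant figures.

a ≈ 12600 km

r = 6371 + 4617 = 10988 km = 1.099×10⁷ m.
Vis-viva rearranged: 1/a = 2/r − v²/μ = 1.820×10⁻⁷ − 1.026×10⁻⁷ = 7.939×10⁻⁸ m⁻¹.
a = 1.260×10⁷ m = 12597 km.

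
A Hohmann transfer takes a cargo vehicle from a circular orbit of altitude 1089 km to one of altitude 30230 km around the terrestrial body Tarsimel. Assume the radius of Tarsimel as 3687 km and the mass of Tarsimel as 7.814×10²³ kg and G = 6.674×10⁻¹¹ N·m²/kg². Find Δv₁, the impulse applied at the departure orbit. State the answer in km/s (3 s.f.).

μ = GM = 6.674×10⁻¹¹ × 7.814×10²³ = 5.215×10¹³ m³/s².
r₁ = 3687 + 1089 = 4776.0 km = 4.7760×10⁶ m.
r₂ = 3687 + 30230 = 33917 km = 3.3917×10⁷ m.
Transfer ellipse a_t = (r₁ + r₂)/2 = 1.935×10⁷ m.
At r₁: circular v_c1 = √(μ/r₁) = 3304 m/s; transfer-periapsis v_p = √[μ(2/r₁ − 1/a_t)] = 4375 m/s.
Δv₁ = v_p − v_c1 = 1071 m/s.
= 1.071 km/s.

Δv ≈ 1.07 km/s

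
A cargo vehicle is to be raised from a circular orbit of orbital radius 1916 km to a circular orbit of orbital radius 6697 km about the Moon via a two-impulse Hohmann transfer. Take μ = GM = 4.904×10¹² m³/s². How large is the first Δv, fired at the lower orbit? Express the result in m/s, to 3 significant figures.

Δv ≈ 395 m/s

r₁ = 1916 km = 1.916×10⁶ m.
r₂ = 6697 km = 6.697×10⁶ m.
Transfer ellipse a_t = (r₁ + r₂)/2 = 4.306×10⁶ m.
At r₁: circular v_c1 = √(μ/r₁) = 1600 m/s; transfer-perilune v_p = √[μ(2/r₁ − 1/a_t)] = 1995 m/s.
Δv₁ = v_p − v_c1 = 395.2 m/s.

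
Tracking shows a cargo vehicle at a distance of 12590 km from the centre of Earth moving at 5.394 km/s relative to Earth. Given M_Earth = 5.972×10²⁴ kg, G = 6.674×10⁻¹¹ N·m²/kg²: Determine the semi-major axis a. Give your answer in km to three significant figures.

μ = GM = 6.674×10⁻¹¹ × 5.972×10²⁴ = 3.986×10¹⁴ m³/s².
r = 1.259×10⁷ m.
Vis-viva rearranged: 1/a = 2/r − v²/μ = 1.589×10⁻⁷ − 7.300×10⁻⁸ = 8.586×10⁻⁸ m⁻¹.
a = 1.165×10⁷ m = 11647 km.

a ≈ 11600 km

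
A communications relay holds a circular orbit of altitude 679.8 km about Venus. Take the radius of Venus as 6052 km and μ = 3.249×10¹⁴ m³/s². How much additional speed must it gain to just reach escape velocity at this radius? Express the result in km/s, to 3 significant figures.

r = 6052 + 679.8 = 6731.8 km = 6.7318×10⁶ m.
Circular speed v_c = √(μ/r) = 6947 m/s.
Escape speed v_esc = √(2μ/r) = √2 × v_c = 9825 m/s.
Δv = v_esc − v_c = 2878 m/s = 2.878 km/s.

Δv ≈ 2.88 km/s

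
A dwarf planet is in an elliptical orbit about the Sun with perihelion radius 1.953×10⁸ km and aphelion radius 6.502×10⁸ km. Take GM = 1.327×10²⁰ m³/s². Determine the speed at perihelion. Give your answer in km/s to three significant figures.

v ≈ 32.3 km/s

Semi-major axis a = (r_p + r_a)/2 = 4.2275×10⁸ km = 4.228×10¹¹ m.
Vis-viva: v² = μ(2/r − 1/a) = 1.327×10²⁰ × (1.024×10⁻¹¹ − 2.365×10⁻¹²) = 1.045×10⁹ m²/s².
v = 32330 m/s = 32.33 km/s.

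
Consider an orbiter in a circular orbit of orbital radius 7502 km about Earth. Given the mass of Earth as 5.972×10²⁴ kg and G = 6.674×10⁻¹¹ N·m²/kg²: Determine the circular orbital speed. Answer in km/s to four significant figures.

μ = GM = 6.674×10⁻¹¹ × 5.972×10²⁴ = 3.986×10¹⁴ m³/s².
r = 7502 km = 7.502×10⁶ m.
For a circular orbit v = √(μ/r) = √(3.986×10¹⁴ / 7.502×10⁶) = √(5.313×10⁷) = 7289 m/s.
That is 7.289 km/s.

v ≈ 7.289 km/s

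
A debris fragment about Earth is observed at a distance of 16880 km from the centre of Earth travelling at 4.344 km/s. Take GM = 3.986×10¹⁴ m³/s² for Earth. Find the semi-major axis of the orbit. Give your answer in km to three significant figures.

a ≈ 14100 km

r = 1.688×10⁷ m.
Specific orbital energy ε = v²/2 − μ/r = (4344)²/2 − 3.986×10¹⁴/1.688×10⁷ = -1.418×10⁷ J/kg.
Since ε = −μ/(2a), a = −μ/(2ε) = 1.406×10⁷ m = 14056 km.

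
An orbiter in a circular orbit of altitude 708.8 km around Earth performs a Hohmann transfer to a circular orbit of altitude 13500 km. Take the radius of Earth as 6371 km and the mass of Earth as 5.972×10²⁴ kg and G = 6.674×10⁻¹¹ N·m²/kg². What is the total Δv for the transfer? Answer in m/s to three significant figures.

Δv_total ≈ 2840 m/s

μ = GM = 6.674×10⁻¹¹ × 5.972×10²⁴ = 3.986×10¹⁴ m³/s².
r₁ = 6371 + 708.8 = 7079.8 km = 7.0798×10⁶ m.
r₂ = 6371 + 13500 = 19871 km = 1.9871×10⁷ m.
Transfer ellipse a_t = (r₁ + r₂)/2 = 1.348×10⁷ m.
At r₁: circular v_c1 = √(μ/r₁) = 7503 m/s; transfer-perigee v_p = √[μ(2/r₁ − 1/a_t)] = 9111 m/s.
Δv₁ = v_p − v_c1 = 1608 m/s.
At r₂: circular v_c2 = √(μ/r₂) = 4479 m/s; transfer-apogee v_a = √[μ(2/r₂ − 1/a_t)] = 3246 m/s.
Δv₂ = v_c2 − v_a = 1232 m/s.
Total Δv = Δv₁ + Δv₂ = 2841 m/s.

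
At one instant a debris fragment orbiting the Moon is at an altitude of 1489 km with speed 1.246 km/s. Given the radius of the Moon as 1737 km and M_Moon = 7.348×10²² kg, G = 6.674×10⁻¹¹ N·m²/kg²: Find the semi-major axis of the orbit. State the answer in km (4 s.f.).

a ≈ 3296 km

μ = GM = 6.674×10⁻¹¹ × 7.348×10²² = 4.904×10¹² m³/s².
r = 1737 + 1489 = 3226.0 km = 3.226×10⁶ m.
Vis-viva rearranged: 1/a = 2/r − v²/μ = 6.200×10⁻⁷ − 3.166×10⁻⁷ = 3.034×10⁻⁷ m⁻¹.
a = 3.296×10⁶ m = 3296.1 km.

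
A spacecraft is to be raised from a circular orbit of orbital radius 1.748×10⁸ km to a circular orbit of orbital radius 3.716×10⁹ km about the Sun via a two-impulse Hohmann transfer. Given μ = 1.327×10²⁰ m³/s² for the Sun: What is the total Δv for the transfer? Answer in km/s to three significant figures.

Δv_total ≈ 14.7 km/s

r₁ = 1.748×10⁸ km = 1.748×10¹¹ m.
r₂ = 3.716×10⁹ km = 3.716×10¹² m.
Transfer ellipse a_t = (r₁ + r₂)/2 = 1.945×10¹² m.
At r₁: circular v_c1 = √(μ/r₁) = 27550 m/s; transfer-perihelion v_p = √[μ(2/r₁ − 1/a_t)] = 38080 m/s.
Δv₁ = v_p − v_c1 = 10530 m/s.
At r₂: circular v_c2 = √(μ/r₂) = 5976 m/s; transfer-aphelion v_a = √[μ(2/r₂ − 1/a_t)] = 1791 m/s.
Δv₂ = v_c2 − v_a = 4185 m/s.
Total Δv = Δv₁ + Δv₂ = 14710 m/s = 14.71 km/s.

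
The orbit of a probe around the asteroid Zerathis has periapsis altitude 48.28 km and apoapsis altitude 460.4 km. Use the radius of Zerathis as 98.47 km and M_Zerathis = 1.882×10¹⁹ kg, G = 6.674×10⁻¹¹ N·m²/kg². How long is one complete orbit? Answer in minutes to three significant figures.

T ≈ 619 minutes

μ = GM = 6.674×10⁻¹¹ × 1.882×10¹⁹ = 1.256×10⁹ m³/s².
r_p = 98.47 + 48.28 = 146.75 km = 1.4675×10⁵ m.
r_a = 98.47 + 460.4 = 558.87 km = 5.5887×10⁵ m.
Semi-major axis a = (r_p + r_a)/2 = (146.75 + 558.87)/2 = 352.81 km = 3.528×10⁵ m.
By Kepler's third law T = 2π√(a³/μ) = 2π × 5.913×10³ = 3.715×10⁴ s.
= 619.2 minutes.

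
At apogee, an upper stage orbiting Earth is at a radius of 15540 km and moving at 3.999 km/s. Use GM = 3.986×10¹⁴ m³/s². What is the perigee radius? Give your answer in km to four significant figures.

r_a = 1.554×10⁷ m.
Specific energy ε = v²/2 − μ/r = -1.765×10⁷ J/kg, so a = −μ/(2ε) = 1.129×10⁷ m.
The apsides satisfy r_p + r_a = 2a, so the perigee radius is 2a − r_a = 7.039×10⁶ m = 7038.5 km.

perigee radius ≈ 7039 km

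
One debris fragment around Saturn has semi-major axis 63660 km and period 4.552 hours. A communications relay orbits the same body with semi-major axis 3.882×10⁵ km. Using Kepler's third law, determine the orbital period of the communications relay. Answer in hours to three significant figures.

T₂ ≈ 68.5 hours

Kepler's third law: T² ∝ a³, so T₂ = T₁ (a₂/a₁)^(3/2).
a₂/a₁ = 6.098, (a₂/a₁)^(3/2) = 15.06.
T₂ = 4.552 × 15.06 = 68.55 hours.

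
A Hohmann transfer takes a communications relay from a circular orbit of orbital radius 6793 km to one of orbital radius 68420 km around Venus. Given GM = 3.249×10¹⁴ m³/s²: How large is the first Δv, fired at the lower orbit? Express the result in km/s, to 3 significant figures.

r₁ = 6793 km = 6.793×10⁶ m.
r₂ = 68420 km = 6.842×10⁷ m.
Transfer ellipse a_t = (r₁ + r₂)/2 = 3.761×10⁷ m.
At r₁: circular v_c1 = √(μ/r₁) = 6916 m/s; transfer-periapsis v_p = √[μ(2/r₁ − 1/a_t)] = 9328 m/s.
Δv₁ = v_p − v_c1 = 2413 m/s.
= 2.413 km/s.

Δv ≈ 2.41 km/s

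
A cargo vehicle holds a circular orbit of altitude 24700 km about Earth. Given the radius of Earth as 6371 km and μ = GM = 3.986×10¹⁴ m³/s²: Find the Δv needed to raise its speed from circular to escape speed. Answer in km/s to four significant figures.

r = 6371 + 24700 = 31071 km = 3.1071×10⁷ m.
Circular speed v_c = √(μ/r) = 3582 m/s.
Escape speed v_esc = √(2μ/r) = √2 × v_c = 5065 m/s.
Δv = v_esc − v_c = 1484 m/s = 1.484 km/s.

Δv ≈ 1.484 km/s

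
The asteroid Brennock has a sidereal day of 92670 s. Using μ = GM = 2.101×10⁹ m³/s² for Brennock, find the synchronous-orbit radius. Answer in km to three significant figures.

A synchronous orbit has period T, so by Kepler's third law a = (μT²/4π²)^(1/3).
μT²/4π² = 2.101×10⁹ × (9.267×10⁴)² / 39.48 = 4.570×10¹⁷ m³.
a = 7.703×10⁵ m = 770.28 km.

r_sync ≈ 770 km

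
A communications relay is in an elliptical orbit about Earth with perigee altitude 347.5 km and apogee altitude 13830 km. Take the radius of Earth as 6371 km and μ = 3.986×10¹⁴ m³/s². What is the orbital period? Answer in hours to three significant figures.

T ≈ 4.32 hours

r_p = 6371 + 347.5 = 6718.5 km = 6.7185×10⁶ m.
r_a = 6371 + 13830 = 20201 km = 2.0201×10⁷ m.
Semi-major axis a = (r_p + r_a)/2 = (6718.5 + 20201)/2 = 13460 km = 1.346×10⁷ m.
By Kepler's third law T = 2π√(a³/μ) = 2π × 2.473×10³ = 1.554×10⁴ s.
= 4.317 hours.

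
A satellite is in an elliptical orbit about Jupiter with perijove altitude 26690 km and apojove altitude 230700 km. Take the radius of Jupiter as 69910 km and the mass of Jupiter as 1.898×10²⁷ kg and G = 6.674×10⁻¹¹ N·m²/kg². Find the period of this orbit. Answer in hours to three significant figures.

μ = GM = 6.674×10⁻¹¹ × 1.898×10²⁷ = 1.267×10¹⁷ m³/s².
r_p = 69910 + 26690 = 96600 km = 9.6600×10⁷ m.
r_a = 69910 + 230700 = 300610 km = 3.0061×10⁸ m.
Semi-major axis a = (r_p + r_a)/2 = (96600 + 3.0061×10⁵)/2 = 1.9860×10⁵ km = 1.986×10⁸ m.
By Kepler's third law T = 2π√(a³/μ) = 2π × 7.864×10³ = 4.941×10⁴ s.
= 13.73 hours.

T ≈ 13.7 hours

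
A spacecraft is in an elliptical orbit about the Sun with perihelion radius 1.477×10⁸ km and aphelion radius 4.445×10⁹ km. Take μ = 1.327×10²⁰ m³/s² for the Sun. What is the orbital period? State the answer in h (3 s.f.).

Semi-major axis a = (r_p + r_a)/2 = (1.4770×10⁸ + 4.4450×10⁹)/2 = 2.2964×10⁹ km = 2.296×10¹² m.
By Kepler's third law T = 2π√(a³/μ) = 2π × 3.021×10⁸ = 1.898×10⁹ s.
= 5.272×10⁵ h.

T ≈ 527000 h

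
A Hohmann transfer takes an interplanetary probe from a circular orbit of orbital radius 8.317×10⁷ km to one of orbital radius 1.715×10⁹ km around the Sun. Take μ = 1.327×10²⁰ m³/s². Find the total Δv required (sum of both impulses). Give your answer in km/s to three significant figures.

Δv_total ≈ 21.3 km/s

r₁ = 8.317×10⁷ km = 8.317×10¹⁰ m.
r₂ = 1.715×10⁹ km = 1.715×10¹² m.
Transfer ellipse a_t = (r₁ + r₂)/2 = 8.991×10¹¹ m.
At r₁: circular v_c1 = √(μ/r₁) = 39940 m/s; transfer-perihelion v_p = √[μ(2/r₁ − 1/a_t)] = 55170 m/s.
Δv₁ = v_p − v_c1 = 15220 m/s.
At r₂: circular v_c2 = √(μ/r₂) = 8796 m/s; transfer-aphelion v_a = √[μ(2/r₂ − 1/a_t)] = 2675 m/s.
Δv₂ = v_c2 − v_a = 6121 m/s.
Total Δv = Δv₁ + Δv₂ = 21340 m/s = 21.34 km/s.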